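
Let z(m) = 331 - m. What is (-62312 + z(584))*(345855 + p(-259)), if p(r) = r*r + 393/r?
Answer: -6691328689515/259 ≈ -2.5835e+10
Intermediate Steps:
p(r) = r² + 393/r
(-62312 + z(584))*(345855 + p(-259)) = (-62312 + (331 - 1*584))*(345855 + (393 + (-259)³)/(-259)) = (-62312 + (331 - 584))*(345855 - (393 - 17373979)/259) = (-62312 - 253)*(345855 - 1/259*(-17373586)) = -62565*(345855 + 17373586/259) = -62565*106950031/259 = -6691328689515/259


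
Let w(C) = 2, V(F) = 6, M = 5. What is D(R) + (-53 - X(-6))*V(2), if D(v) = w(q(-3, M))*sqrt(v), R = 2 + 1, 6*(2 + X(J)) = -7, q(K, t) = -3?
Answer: -299 + 2*sqrt(3) ≈ -295.54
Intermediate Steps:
X(J) = -19/6 (X(J) = -2 + (1/6)*(-7) = -2 - 7/6 = -19/6)
R = 3
D(v) = 2*sqrt(v)
D(R) + (-53 - X(-6))*V(2) = 2*sqrt(3) + (-53 - 1*(-19/6))*6 = 2*sqrt(3) + (-53 + 19/6)*6 = 2*sqrt(3) - 299/6*6 = 2*sqrt(3) - 299 = -299 + 2*sqrt(3)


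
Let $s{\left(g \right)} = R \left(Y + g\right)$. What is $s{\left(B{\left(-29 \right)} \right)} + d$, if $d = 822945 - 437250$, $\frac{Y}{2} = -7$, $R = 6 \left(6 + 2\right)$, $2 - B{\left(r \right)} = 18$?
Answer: $384255$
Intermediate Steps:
$B{\left(r \right)} = -16$ ($B{\left(r \right)} = 2 - 18 = -16$)
$R = 48$ ($R = 6 \cdot 8 = 48$)
$Y = -14$ ($Y = 2 \left(-7\right) = -14$)
$d = 385695$ ($d = 822945 - 437250 = 385695$)
$s{\left(g \right)} = -672 + 48 g$ ($s{\left(g \right)} = 48 \left(-14 + g\right) = -672 + 48 g$)
$s{\left(B{\left(-29 \right)} \right)} + d = \left(-672 + 48 \left(-16\right)\right) + 385695 = \left(-672 - 768\right) + 385695 = -1440 + 385695 = 384255$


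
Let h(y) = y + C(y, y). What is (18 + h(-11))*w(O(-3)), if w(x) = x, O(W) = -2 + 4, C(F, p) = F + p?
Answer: -30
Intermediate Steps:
O(W) = 2
h(y) = 3*y (h(y) = y + (y + y) = y + 2*y = 3*y)
(18 + h(-11))*w(O(-3)) = (18 + 3*(-11))*2 = (18 - 33)*2 = -15*2 = -30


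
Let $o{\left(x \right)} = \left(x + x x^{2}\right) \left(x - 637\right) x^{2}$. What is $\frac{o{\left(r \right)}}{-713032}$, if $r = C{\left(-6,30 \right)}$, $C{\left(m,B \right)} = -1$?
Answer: $- \frac{319}{178258} \approx -0.0017895$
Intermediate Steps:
$r = -1$
$o{\left(x \right)} = x^{2} \left(-637 + x\right) \left(x + x^{3}\right)$ ($o{\left(x \right)} = \left(x + x^{3}\right) \left(-637 + x\right) x^{2} = \left(-637 + x\right) \left(x + x^{3}\right) x^{2} = x^{2} \left(-637 + x\right) \left(x + x^{3}\right)$)
$\frac{o{\left(r \right)}}{-713032} = \frac{\left(-1\right)^{3} \left(-637 - 1 + \left(-1\right)^{3} - 637 \left(-1\right)^{2}\right)}{-713032} = - (-637 - 1 - 1 - 637) \left(- \frac{1}{713032}\right) = \left(-1\right) \left(-1276\right) \left(- \frac{1}{713032}\right) = 1276 \left(- \frac{1}{713032}\right) = - \frac{319}{178258}$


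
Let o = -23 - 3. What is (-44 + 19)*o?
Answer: 650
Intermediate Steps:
o = -26
(-44 + 19)*o = (-44 + 19)*(-26) = -25*(-26) = 650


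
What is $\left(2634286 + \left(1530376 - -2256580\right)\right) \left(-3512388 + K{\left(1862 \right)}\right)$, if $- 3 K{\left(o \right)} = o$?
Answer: $-22557878796764$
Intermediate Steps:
$K{\left(o \right)} = - \frac{o}{3}$
$\left(2634286 + \left(1530376 - -2256580\right)\right) \left(-3512388 + K{\left(1862 \right)}\right) = \left(2634286 + \left(1530376 - -2256580\right)\right) \left(-3512388 - \frac{1862}{3}\right) = \left(2634286 + \left(1530376 + 2256580\right)\right) \left(-3512388 - \frac{1862}{3}\right) = \left(2634286 + 3786956\right) \left(- \frac{10539026}{3}\right) = 6421242 \left(- \frac{10539026}{3}\right) = -22557878796764$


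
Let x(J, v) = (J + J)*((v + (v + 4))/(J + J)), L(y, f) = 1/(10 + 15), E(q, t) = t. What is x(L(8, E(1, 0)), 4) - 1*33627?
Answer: -33615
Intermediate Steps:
L(y, f) = 1/25
x(J, v) = 4 + 2*v (x(J, v) = (2*J)*((v + (4 + v))/((2*J))) = (2*J)*((4 + 2*v)*(1/(2*J))) = (2*J)*((4 + 2*v)/(2*J)) = 4 + 2*v)
x(L(8, E(1, 0)), 4) - 1*33627 = (4 + 2*4) - 1*33627 = (4 + 8) - 33627 = 12 - 33627 = -33615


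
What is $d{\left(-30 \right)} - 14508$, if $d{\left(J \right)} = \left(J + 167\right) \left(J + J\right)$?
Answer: $-22728$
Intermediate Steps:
$d{\left(J \right)} = 2 J \left(167 + J\right)$ ($d{\left(J \right)} = \left(167 + J\right) 2 J = 2 J \left(167 + J\right)$)
$d{\left(-30 \right)} - 14508 = 2 \left(-30\right) \left(167 - 30\right) - 14508 = 2 \left(-30\right) 137 - 14508 = -8220 - 14508 = -22728$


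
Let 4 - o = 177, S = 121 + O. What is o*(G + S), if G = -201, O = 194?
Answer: -19722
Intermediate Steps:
S = 315 (S = 121 + 194 = 315)
o = -173 (o = 4 - 1*177 = 4 - 177 = -173)
o*(G + S) = -173*(-201 + 315) = -173*114 = -19722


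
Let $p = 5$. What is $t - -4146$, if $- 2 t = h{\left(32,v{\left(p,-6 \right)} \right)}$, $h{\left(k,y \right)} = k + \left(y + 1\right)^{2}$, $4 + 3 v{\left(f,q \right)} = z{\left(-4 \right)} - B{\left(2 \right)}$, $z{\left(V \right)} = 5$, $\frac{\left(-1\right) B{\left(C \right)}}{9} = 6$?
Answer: $\frac{35488}{9} \approx 3943.1$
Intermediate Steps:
$B{\left(C \right)} = -54$ ($B{\left(C \right)} = \left(-9\right) 6 = -54$)
$v{\left(f,q \right)} = \frac{55}{3}$ ($v{\left(f,q \right)} = - \frac{4}{3} + \frac{5 - -54}{3} = - \frac{4}{3} + \frac{5 + 54}{3} = - \frac{4}{3} + \frac{1}{3} \cdot 59 = - \frac{4}{3} + \frac{59}{3} = \frac{55}{3}$)
$h{\left(k,y \right)} = k + \left(1 + y\right)^{2}$
$t = - \frac{1826}{9}$ ($t = - \frac{32 + \left(1 + \frac{55}{3}\right)^{2}}{2} = - \frac{32 + \left(\frac{58}{3}\right)^{2}}{2} = - \frac{32 + \frac{3364}{9}}{2} = \left(- \frac{1}{2}\right) \frac{3652}{9} = - \frac{1826}{9} \approx -202.89$)
$t - -4146 = - \frac{1826}{9} - -4146 = - \frac{1826}{9} + 4146 = \frac{35488}{9}$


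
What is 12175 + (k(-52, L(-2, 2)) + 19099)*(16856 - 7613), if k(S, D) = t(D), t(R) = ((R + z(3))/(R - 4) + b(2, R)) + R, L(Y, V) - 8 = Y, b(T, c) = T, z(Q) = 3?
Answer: 353319539/2 ≈ 1.7666e+8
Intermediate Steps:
L(Y, V) = 8 + Y
t(R) = 2 + R + (3 + R)/(-4 + R) (t(R) = ((R + 3)/(R - 4) + 2) + R = ((3 + R)/(-4 + R) + 2) + R = (2 + (3 + R)/(-4 + R)) + R = 2 + R + (3 + R)/(-4 + R))
k(S, D) = (-5 + D² - D)/(-4 + D)
12175 + (k(-52, L(-2, 2)) + 19099)*(16856 - 7613) = 12175 + ((-5 + (8 - 2)² - (8 - 2))/(-4 + (8 - 2)) + 19099)*(16856 - 7613) = 12175 + ((-5 + 6² - 1*6)/(-4 + 6) + 19099)*9243 = 12175 + ((-5 + 36 - 6)/2 + 19099)*9243 = 12175 + ((½)*25 + 19099)*9243 = 12175 + (25/2 + 19099)*9243 = 12175 + (38223/2)*9243 = 12175 + 353295189/2 = 353319539/2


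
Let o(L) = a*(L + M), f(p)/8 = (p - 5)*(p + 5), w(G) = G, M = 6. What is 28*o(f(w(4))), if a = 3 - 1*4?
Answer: 1848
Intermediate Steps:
a = -1 (a = 3 - 4 = -1)
f(p) = 8*(-5 + p)*(5 + p) (f(p) = 8*((p - 5)*(p + 5)) = 8*((-5 + p)*(5 + p)) = 8*(-5 + p)*(5 + p))
o(L) = -6 - L (o(L) = -(L + 6) = -(6 + L) = -6 - L)
28*o(f(w(4))) = 28*(-6 - (-200 + 8*4²)) = 28*(-6 - (-200 + 8*16)) = 28*(-6 - (-200 + 128)) = 28*(-6 - 1*(-72)) = 28*(-6 + 72) = 28*66 = 1848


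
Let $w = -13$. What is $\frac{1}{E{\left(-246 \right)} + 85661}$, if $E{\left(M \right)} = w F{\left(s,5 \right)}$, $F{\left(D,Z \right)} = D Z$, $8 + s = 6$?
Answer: $\frac{1}{85791} \approx 1.1656 \cdot 10^{-5}$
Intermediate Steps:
$s = -2$ ($s = -8 + 6 = -2$)
$E{\left(M \right)} = 130$ ($E{\left(M \right)} = - 13 \left(\left(-2\right) 5\right) = \left(-13\right) \left(-10\right) = 130$)
$\frac{1}{E{\left(-246 \right)} + 85661} = \frac{1}{130 + 85661} = \frac{1}{85791}$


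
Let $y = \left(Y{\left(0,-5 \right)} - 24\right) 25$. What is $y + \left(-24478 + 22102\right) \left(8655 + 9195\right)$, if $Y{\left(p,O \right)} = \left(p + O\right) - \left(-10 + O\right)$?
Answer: $-42411950$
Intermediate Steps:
$Y{\left(p,O \right)} = 10 + p$ ($Y{\left(p,O \right)} = \left(O + p\right) - \left(-10 + O\right) = 10 + p$)
$y = -350$ ($y = \left(\left(10 + 0\right) - 24\right) 25 = \left(10 - 24\right) 25 = \left(-14\right) 25 = -350$)
$y + \left(-24478 + 22102\right) \left(8655 + 9195\right) = -350 + \left(-24478 + 22102\right) \left(8655 + 9195\right) = -350 - 42411600 = -42411950$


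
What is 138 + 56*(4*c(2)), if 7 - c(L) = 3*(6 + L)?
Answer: -3670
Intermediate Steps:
c(L) = -11 - 3*L (c(L) = 7 - 3*(6 + L) = 7 - (18 + 3*L) = 7 + (-18 - 3*L) = -11 - 3*L)
138 + 56*(4*c(2)) = 138 + 56*(4*(-11 - 3*2)) = 138 + 56*(4*(-11 - 6)) = 138 + 56*(4*(-17)) = 138 + 56*(-68) = 138 - 3808 = -3670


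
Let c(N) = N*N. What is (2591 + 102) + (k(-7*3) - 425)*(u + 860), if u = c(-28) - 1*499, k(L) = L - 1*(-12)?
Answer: -494237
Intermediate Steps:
k(L) = 12 + L (k(L) = L + 12 = 12 + L)
c(N) = N**2
u = 285 (u = (-28)**2 - 1*499 = 784 - 499 = 285)
(2591 + 102) + (k(-7*3) - 425)*(u + 860) = (2591 + 102) + ((12 - 7*3) - 425)*(285 + 860) = 2693 + ((12 - 21) - 425)*1145 = 2693 + (-9 - 425)*1145 = 2693 - 434*1145 = 2693 - 496930 = -494237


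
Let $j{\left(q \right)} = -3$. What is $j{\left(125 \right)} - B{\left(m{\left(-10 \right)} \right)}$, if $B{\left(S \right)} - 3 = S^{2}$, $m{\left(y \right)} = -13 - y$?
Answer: $-15$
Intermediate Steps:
$B{\left(S \right)} = 3 + S^{2}$
$j{\left(125 \right)} - B{\left(m{\left(-10 \right)} \right)} = -3 - \left(3 + \left(-13 - -10\right)^{2}\right) = -3 - \left(3 + \left(-13 + 10\right)^{2}\right) = -3 - \left(3 + \left(-3\right)^{2}\right) = -3 - \left(3 + 9\right) = -3 - 12 = -15$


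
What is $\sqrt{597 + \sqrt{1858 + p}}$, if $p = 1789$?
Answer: $\sqrt{597 + \sqrt{3647}} \approx 25.64$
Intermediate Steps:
$\sqrt{597 + \sqrt{1858 + p}} = \sqrt{597 + \sqrt{1858 + 1789}} = \sqrt{597 + \sqrt{3647}}$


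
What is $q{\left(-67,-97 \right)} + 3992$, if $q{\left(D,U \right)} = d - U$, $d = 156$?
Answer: $4245$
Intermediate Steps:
$q{\left(D,U \right)} = 156 - U$
$q{\left(-67,-97 \right)} + 3992 = \left(156 - -97\right) + 3992 = \left(156 + 97\right) + 3992 = 253 + 3992 = 4245$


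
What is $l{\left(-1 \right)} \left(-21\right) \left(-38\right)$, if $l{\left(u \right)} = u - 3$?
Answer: $-3192$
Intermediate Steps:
$l{\left(u \right)} = -3 + u$
$l{\left(-1 \right)} \left(-21\right) \left(-38\right) = \left(-3 - 1\right) \left(-21\right) \left(-38\right) = \left(-4\right) \left(-21\right) \left(-38\right) = 84 \left(-38\right) = -3192$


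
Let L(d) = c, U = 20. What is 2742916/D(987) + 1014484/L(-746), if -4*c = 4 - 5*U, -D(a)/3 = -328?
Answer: 1847365/41 ≈ 45058.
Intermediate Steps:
D(a) = 984 (D(a) = -3*(-328) = 984)
c = 24 (c = -(4 - 5*20)/4 = -(4 - 100)/4 = -1/4*(-96) = 24)
L(d) = 24
2742916/D(987) + 1014484/L(-746) = 2742916/984 + 1014484/24 = 2742916*(1/984) + 1014484*(1/24) = 685729/246 + 253621/6 = 1847365/41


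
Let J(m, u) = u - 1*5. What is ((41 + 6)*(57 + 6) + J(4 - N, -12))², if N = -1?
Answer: 8667136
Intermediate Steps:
J(m, u) = -5 + u (J(m, u) = u - 5 = -5 + u)
((41 + 6)*(57 + 6) + J(4 - N, -12))² = ((41 + 6)*(57 + 6) + (-5 - 12))² = (47*63 - 17)² = (2961 - 17)² = 2944² = 8667136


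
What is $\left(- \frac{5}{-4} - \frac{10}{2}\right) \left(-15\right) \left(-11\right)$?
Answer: $- \frac{2475}{4} \approx -618.75$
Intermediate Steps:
$\left(- \frac{5}{-4} - \frac{10}{2}\right) \left(-15\right) \left(-11\right) = \left(\left(-5\right) \left(- \frac{1}{4}\right) - 5\right) \left(-15\right) \left(-11\right) = \left(\frac{5}{4} - 5\right) \left(-15\right) \left(-11\right) = \left(- \frac{15}{4}\right) \left(-15\right) \left(-11\right) = \frac{225}{4} \left(-11\right) = - \frac{2475}{4}$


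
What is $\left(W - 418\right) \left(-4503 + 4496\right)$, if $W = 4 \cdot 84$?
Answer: $574$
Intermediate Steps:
$W = 336$
$\left(W - 418\right) \left(-4503 + 4496\right) = \left(336 - 418\right) \left(-4503 + 4496\right) = \left(-82\right) \left(-7\right) = 574$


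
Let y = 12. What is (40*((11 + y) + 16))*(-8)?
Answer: -12480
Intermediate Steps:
(40*((11 + y) + 16))*(-8) = (40*((11 + 12) + 16))*(-8) = (40*(23 + 16))*(-8) = (40*39)*(-8) = 1560*(-8) = -12480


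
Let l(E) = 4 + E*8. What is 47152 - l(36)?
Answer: 46860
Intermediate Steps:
l(E) = 4 + 8*E
47152 - l(36) = 47152 - (4 + 8*36) = 47152 - (4 + 288) = 47152 - 1*292 = 47152 - 292 = 46860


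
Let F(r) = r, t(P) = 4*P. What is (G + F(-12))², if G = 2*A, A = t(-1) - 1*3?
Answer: 676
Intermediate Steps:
A = -7 (A = 4*(-1) - 1*3 = -4 - 3 = -7)
G = -14 (G = 2*(-7) = -14)
(G + F(-12))² = (-14 - 12)² = (-26)² = 676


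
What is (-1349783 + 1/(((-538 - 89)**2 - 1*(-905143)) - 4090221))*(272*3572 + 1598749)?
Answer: -9686364932388683644/2791949 ≈ -3.4694e+12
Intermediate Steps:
(-1349783 + 1/(((-538 - 89)**2 - 1*(-905143)) - 4090221))*(272*3572 + 1598749) = (-1349783 + 1/(((-627)**2 + 905143) - 4090221))*(971584 + 1598749) = (-1349783 + 1/((393129 + 905143) - 4090221))*2570333 = (-1349783 + 1/(1298272 - 4090221))*2570333 = (-1349783 + 1/(-2791949))*2570333 = (-1349783 - 1/2791949)*2570333 = -3768525297068/2791949*2570333 = -9686364932388683644/2791949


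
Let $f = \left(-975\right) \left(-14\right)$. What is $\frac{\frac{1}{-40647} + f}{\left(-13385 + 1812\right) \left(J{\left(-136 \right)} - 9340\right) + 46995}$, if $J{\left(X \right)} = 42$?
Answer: $\frac{554831549}{4375761288603} \approx 0.0001268$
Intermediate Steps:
$f = 13650$
$\frac{\frac{1}{-40647} + f}{\left(-13385 + 1812\right) \left(J{\left(-136 \right)} - 9340\right) + 46995} = \frac{\frac{1}{-40647} + 13650}{\left(-13385 + 1812\right) \left(42 - 9340\right) + 46995} = \frac{- \frac{1}{40647} + 13650}{\left(-11573\right) \left(-9298\right) + 46995} = \frac{554831549}{40647 \left(107605754 + 46995\right)} = \frac{554831549}{40647 \cdot 107652749} = \frac{554831549}{40647} \cdot \frac{1}{107652749} = \frac{554831549}{4375761288603}$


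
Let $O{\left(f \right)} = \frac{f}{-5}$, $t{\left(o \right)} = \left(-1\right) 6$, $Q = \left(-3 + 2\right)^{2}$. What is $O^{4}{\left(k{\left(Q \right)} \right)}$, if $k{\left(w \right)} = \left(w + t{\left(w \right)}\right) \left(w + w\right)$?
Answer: $16$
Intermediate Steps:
$Q = 1$ ($Q = \left(-1\right)^{2} = 1$)
$t{\left(o \right)} = -6$
$k{\left(w \right)} = 2 w \left(-6 + w\right)$ ($k{\left(w \right)} = \left(w - 6\right) \left(w + w\right) = \left(-6 + w\right) 2 w = 2 w \left(-6 + w\right)$)
$O{\left(f \right)} = - \frac{f}{5}$ ($O{\left(f \right)} = f \left(- \frac{1}{5}\right) = - \frac{f}{5}$)
$O^{4}{\left(k{\left(Q \right)} \right)} = \left(- \frac{2 \cdot 1 \left(-6 + 1\right)}{5}\right)^{4} = \left(- \frac{2 \cdot 1 \left(-5\right)}{5}\right)^{4} = \left(\left(- \frac{1}{5}\right) \left(-10\right)\right)^{4} = 2^{4} = 16$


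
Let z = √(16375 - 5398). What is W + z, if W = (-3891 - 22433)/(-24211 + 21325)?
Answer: 13162/1443 + √10977 ≈ 113.89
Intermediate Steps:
z = √10977 ≈ 104.77
W = 13162/1443 (W = -26324/(-2886) = -26324*(-1/2886) = 13162/1443 ≈ 9.1213)
W + z = 13162/1443 + √10977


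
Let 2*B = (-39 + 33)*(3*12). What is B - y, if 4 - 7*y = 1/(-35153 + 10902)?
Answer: -18430761/169757 ≈ -108.57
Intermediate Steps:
B = -108 (B = ((-39 + 33)*(3*12))/2 = (-6*36)/2 = (½)*(-216) = -108)
y = 97005/169757 (y = 4/7 - 1/(7*(-35153 + 10902)) = 4/7 - ⅐/(-24251) = 4/7 - ⅐*(-1/24251) = 4/7 + 1/169757 = 97005/169757 ≈ 0.57143)
B - y = -108 - 1*97005/169757 = -108 - 97005/169757 = -18430761/169757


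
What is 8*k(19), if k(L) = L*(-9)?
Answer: -1368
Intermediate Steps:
k(L) = -9*L
8*k(19) = 8*(-9*19) = 8*(-171) = -1368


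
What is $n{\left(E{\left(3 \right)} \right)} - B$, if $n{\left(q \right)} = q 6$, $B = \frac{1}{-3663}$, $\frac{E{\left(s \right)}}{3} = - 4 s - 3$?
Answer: $- \frac{989009}{3663} \approx -270.0$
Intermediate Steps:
$E{\left(s \right)} = -9 - 12 s$ ($E{\left(s \right)} = 3 \left(- 4 s - 3\right) = 3 \left(-3 - 4 s\right) = -9 - 12 s$)
$B = - \frac{1}{3663} \approx -0.000273$
$n{\left(q \right)} = 6 q$
$n{\left(E{\left(3 \right)} \right)} - B = 6 \left(-9 - 36\right) - - \frac{1}{3663} = 6 \left(-9 - 36\right) + \frac{1}{3663} = 6 \left(-45\right) + \frac{1}{3663} = -270 + \frac{1}{3663} = - \frac{989009}{3663}$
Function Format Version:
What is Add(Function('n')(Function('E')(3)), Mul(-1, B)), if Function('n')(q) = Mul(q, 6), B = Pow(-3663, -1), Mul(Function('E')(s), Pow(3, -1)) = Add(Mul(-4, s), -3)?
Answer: Rational(-989009, 3663) ≈ -270.00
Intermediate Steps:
Function('E')(s) = Add(-9, Mul(-12, s)) (Function('E')(s) = Mul(3, Add(Mul(-4, s), -3)) = Mul(3, Add(-3, Mul(-4, s))) = Add(-9, Mul(-12, s)))
B = Rational(-1, 3663) ≈ -0.00027300
Function('n')(q) = Mul(6, q)
Add(Function('n')(Function('E')(3)), Mul(-1, B)) = Add(Mul(6, Add(-9, Mul(-12, 3))), Mul(-1, Rational(-1, 3663))) = Add(Mul(6, Add(-9, -36)), Rational(1, 3663)) = Add(Mul(6, -45), Rational(1, 3663)) = Add(-270, Rational(1, 3663)) = Rational(-989009, 3663)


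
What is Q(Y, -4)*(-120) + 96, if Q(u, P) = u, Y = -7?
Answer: 936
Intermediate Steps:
Q(Y, -4)*(-120) + 96 = -7*(-120) + 96 = 840 + 96 = 936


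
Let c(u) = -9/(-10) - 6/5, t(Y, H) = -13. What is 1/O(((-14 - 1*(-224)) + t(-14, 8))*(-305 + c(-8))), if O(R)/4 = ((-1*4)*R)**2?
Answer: 25/5787700423696 ≈ 4.3195e-12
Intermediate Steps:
c(u) = -3/10 (c(u) = -9*(-1/10) - 6*1/5 = 9/10 - 6/5 = -3/10)
O(R) = 64*R**2 (O(R) = 4*((-1*4)*R)**2 = 4*(-4*R)**2 = 4*(16*R**2) = 64*R**2)
1/O(((-14 - 1*(-224)) + t(-14, 8))*(-305 + c(-8))) = 1/(64*(((-14 - 1*(-224)) - 13)*(-305 - 3/10))**2) = 1/(64*(((-14 + 224) - 13)*(-3053/10))**2) = 1/(64*((210 - 13)*(-3053/10))**2) = 1/(64*(197*(-3053/10))**2) = 1/(64*(-601441/10)**2) = 1/(64*(361731276481/100)) = 1/(5787700423696/25) = 25/5787700423696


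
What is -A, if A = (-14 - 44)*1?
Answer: 58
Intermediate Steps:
A = -58 (A = -58*1 = -58)
-A = -1*(-58) = 58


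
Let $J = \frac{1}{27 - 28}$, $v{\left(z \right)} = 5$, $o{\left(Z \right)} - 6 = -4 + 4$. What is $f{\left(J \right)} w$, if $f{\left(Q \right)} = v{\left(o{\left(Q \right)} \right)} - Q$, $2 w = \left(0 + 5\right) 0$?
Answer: $0$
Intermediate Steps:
$o{\left(Z \right)} = 6$ ($o{\left(Z \right)} = 6 + \left(-4 + 4\right) = 6 + 0 = 6$)
$J = -1$ ($J = \frac{1}{-1} = -1$)
$w = 0$ ($w = \frac{\left(0 + 5\right) 0}{2} = \frac{5 \cdot 0}{2} = \frac{1}{2} \cdot 0 = 0$)
$f{\left(Q \right)} = 5 - Q$
$f{\left(J \right)} w = \left(5 - -1\right) 0 = \left(5 + 1\right) 0 = 6 \cdot 0 = 0$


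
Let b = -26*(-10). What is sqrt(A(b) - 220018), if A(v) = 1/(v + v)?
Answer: 3*I*sqrt(1652579630)/260 ≈ 469.06*I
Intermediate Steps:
b = 260
A(v) = 1/(2*v)
sqrt(A(b) - 220018) = sqrt((1/2)/260 - 220018) = sqrt((1/2)*(1/260) - 220018) = sqrt(1/520 - 220018) = sqrt(-114409359/520) = 3*I*sqrt(1652579630)/260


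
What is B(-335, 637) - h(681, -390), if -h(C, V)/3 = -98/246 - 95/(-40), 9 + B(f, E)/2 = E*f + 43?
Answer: -139962871/328 ≈ -4.2672e+5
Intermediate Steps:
B(f, E) = 68 + 2*E*f (B(f, E) = -18 + 2*(E*f + 43) = -18 + 2*(43 + E*f) = -18 + (86 + 2*E*f) = 68 + 2*E*f)
h(C, V) = -1945/328 (h(C, V) = -3*(-98/246 - 95/(-40)) = -3*(-98*1/246 - 95*(-1/40)) = -3*(-49/123 + 19/8) = -3*1945/984 = -1945/328)
B(-335, 637) - h(681, -390) = (68 + 2*637*(-335)) - 1*(-1945/328) = (68 - 426790) + 1945/328 = -426722 + 1945/328 = -139962871/328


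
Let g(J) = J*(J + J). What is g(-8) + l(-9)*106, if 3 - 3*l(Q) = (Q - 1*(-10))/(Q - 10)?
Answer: 13444/57 ≈ 235.86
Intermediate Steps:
g(J) = 2*J² (g(J) = J*(2*J) = 2*J²)
l(Q) = 1 - (10 + Q)/(3*(-10 + Q)) (l(Q) = 1 - (Q - 1*(-10))/(3*(Q - 10)) = 1 - (Q + 10)/(3*(-10 + Q)) = 1 - (10 + Q)/(3*(-10 + Q)))
g(-8) + l(-9)*106 = 2*(-8)² + (2*(-20 - 9)/(3*(-10 - 9)))*106 = 2*64 + ((⅔)*(-29)/(-19))*106 = 128 + ((⅔)*(-1/19)*(-29))*106 = 128 + (58/57)*106 = 128 + 6148/57 = 13444/57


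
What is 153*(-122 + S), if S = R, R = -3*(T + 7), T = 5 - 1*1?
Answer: -23715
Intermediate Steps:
T = 4 (T = 5 - 1 = 4)
R = -33 (R = -3*(4 + 7) = -3*11 = -33)
S = -33
153*(-122 + S) = 153*(-122 - 33) = 153*(-155) = -23715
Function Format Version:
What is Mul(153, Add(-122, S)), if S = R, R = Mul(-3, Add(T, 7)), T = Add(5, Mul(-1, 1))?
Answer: -23715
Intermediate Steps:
T = 4 (T = Add(5, -1) = 4)
R = -33 (R = Mul(-3, Add(4, 7)) = Mul(-3, 11) = -33)
S = -33
Mul(153, Add(-122, S)) = Mul(153, Add(-122, -33)) = Mul(153, -155) = -23715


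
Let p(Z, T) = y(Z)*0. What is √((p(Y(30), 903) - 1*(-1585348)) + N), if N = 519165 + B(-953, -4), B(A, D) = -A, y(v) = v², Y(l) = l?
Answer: √2105466 ≈ 1451.0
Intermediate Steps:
p(Z, T) = 0 (p(Z, T) = Z²*0 = 0)
N = 520118 (N = 519165 - 1*(-953) = 519165 + 953 = 520118)
√((p(Y(30), 903) - 1*(-1585348)) + N) = √((0 - 1*(-1585348)) + 520118) = √((0 + 1585348) + 520118) = √(1585348 + 520118) = √2105466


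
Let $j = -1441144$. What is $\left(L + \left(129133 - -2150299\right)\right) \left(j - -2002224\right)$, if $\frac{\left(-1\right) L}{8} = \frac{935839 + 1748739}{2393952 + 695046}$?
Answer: $\frac{1975321250786116480}{1544499} \approx 1.2789 \cdot 10^{12}$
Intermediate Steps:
$L = - \frac{10738312}{1544499}$ ($L = - 8 \frac{935839 + 1748739}{2393952 + 695046} = - 8 \cdot \frac{2684578}{3088998} = - 8 \cdot 2684578 \cdot \frac{1}{3088998} = \left(-8\right) \frac{1342289}{1544499} = - \frac{10738312}{1544499} \approx -6.9526$)
$\left(L + \left(129133 - -2150299\right)\right) \left(j - -2002224\right) = \left(- \frac{10738312}{1544499} + \left(129133 - -2150299\right)\right) \left(-1441144 - -2002224\right) = \left(- \frac{10738312}{1544499} + \left(129133 + 2150299\right)\right) \left(-1441144 + 2002224\right) = \left(- \frac{10738312}{1544499} + 2279432\right) 561080 = \frac{3520569706256}{1544499} \cdot 561080 = \frac{1975321250786116480}{1544499}$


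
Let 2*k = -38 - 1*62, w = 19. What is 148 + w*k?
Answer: -802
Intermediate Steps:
k = -50 (k = (-38 - 1*62)/2 = (-38 - 62)/2 = (½)*(-100) = -50)
148 + w*k = 148 + 19*(-50) = 148 - 950 = -802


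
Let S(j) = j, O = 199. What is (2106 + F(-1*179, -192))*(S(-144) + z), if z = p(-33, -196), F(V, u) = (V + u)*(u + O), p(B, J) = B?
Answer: 86907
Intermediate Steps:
F(V, u) = (199 + u)*(V + u) (F(V, u) = (V + u)*(u + 199) = (V + u)*(199 + u) = (199 + u)*(V + u))
z = -33
(2106 + F(-1*179, -192))*(S(-144) + z) = (2106 + ((-192)² + 199*(-1*179) + 199*(-192) - 1*179*(-192)))*(-144 - 33) = (2106 + (36864 + 199*(-179) - 38208 - 179*(-192)))*(-177) = (2106 + (36864 - 35621 - 38208 + 34368))*(-177) = (2106 - 2597)*(-177) = -491*(-177) = 86907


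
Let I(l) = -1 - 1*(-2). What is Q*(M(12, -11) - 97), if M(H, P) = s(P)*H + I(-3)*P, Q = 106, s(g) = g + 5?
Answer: -19080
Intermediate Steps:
s(g) = 5 + g
I(l) = 1 (I(l) = -1 + 2 = 1)
M(H, P) = P + H*(5 + P) (M(H, P) = (5 + P)*H + 1*P = H*(5 + P) + P = P + H*(5 + P))
Q*(M(12, -11) - 97) = 106*((-11 + 12*(5 - 11)) - 97) = 106*((-11 + 12*(-6)) - 97) = 106*((-11 - 72) - 97) = 106*(-83 - 97) = 106*(-180) = -19080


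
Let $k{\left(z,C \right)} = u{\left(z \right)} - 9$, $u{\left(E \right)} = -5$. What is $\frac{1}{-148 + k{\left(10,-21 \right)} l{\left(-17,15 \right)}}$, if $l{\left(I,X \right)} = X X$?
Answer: $- \frac{1}{3298} \approx -0.00030321$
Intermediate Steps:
$l{\left(I,X \right)} = X^{2}$
$k{\left(z,C \right)} = -14$ ($k{\left(z,C \right)} = -5 - 9 = -14$)
$\frac{1}{-148 + k{\left(10,-21 \right)} l{\left(-17,15 \right)}} = \frac{1}{-148 - 14 \cdot 15^{2}} = \frac{1}{-148 - 3150} = \frac{1}{-3298} = - \frac{1}{3298}$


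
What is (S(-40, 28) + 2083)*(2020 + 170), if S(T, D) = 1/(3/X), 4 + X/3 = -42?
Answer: 4461030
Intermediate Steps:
X = -138 (X = -12 + 3*(-42) = -12 - 126 = -138)
S(T, D) = -46 (S(T, D) = 1/(3/(-138)) = 1/(3*(-1/138)) = 1/(-1/46) = -46)
(S(-40, 28) + 2083)*(2020 + 170) = (-46 + 2083)*(2020 + 170) = 2037*2190 = 4461030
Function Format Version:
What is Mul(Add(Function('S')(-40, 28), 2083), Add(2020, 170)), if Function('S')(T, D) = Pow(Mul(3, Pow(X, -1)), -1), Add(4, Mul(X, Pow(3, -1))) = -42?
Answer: 4461030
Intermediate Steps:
X = -138 (X = Add(-12, Mul(3, -42)) = Add(-12, -126) = -138)
Function('S')(T, D) = -46 (Function('S')(T, D) = Pow(Mul(3, Pow(-138, -1)), -1) = Pow(Mul(3, Rational(-1, 138)), -1) = Pow(Rational(-1, 46), -1) = -46)
Mul(Add(Function('S')(-40, 28), 2083), Add(2020, 170)) = Mul(Add(-46, 2083), Add(2020, 170)) = Mul(2037, 2190) = 4461030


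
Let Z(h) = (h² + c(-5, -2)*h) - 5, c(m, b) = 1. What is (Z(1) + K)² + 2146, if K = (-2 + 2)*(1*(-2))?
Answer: 2155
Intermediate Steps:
Z(h) = -5 + h + h² (Z(h) = (h² + 1*h) - 5 = (h² + h) - 5 = (h + h²) - 5 = -5 + h + h²)
K = 0 (K = 0*(-2) = 0)
(Z(1) + K)² + 2146 = ((-5 + 1 + 1²) + 0)² + 2146 = ((-5 + 1 + 1) + 0)² + 2146 = (-3 + 0)² + 2146 = (-3)² + 2146 = 9 + 2146 = 2155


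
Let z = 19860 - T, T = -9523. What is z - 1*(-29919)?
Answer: 59302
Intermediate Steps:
z = 29383 (z = 19860 - 1*(-9523) = 19860 + 9523 = 29383)
z - 1*(-29919) = 29383 - 1*(-29919) = 29383 + 29919 = 59302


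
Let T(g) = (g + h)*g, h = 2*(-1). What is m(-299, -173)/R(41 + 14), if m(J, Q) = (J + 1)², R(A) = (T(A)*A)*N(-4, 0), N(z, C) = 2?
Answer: 44402/160325 ≈ 0.27695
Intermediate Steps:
h = -2
T(g) = g*(-2 + g) (T(g) = (g - 2)*g = (-2 + g)*g = g*(-2 + g))
R(A) = 2*A²*(-2 + A) (R(A) = ((A*(-2 + A))*A)*2 = (A²*(-2 + A))*2 = 2*A²*(-2 + A))
m(J, Q) = (1 + J)²
m(-299, -173)/R(41 + 14) = (1 - 299)²/((2*(41 + 14)²*(-2 + (41 + 14)))) = (-298)²/((2*55²*(-2 + 55))) = 88804/((2*3025*53)) = 88804/320650 = 88804*(1/320650) = 44402/160325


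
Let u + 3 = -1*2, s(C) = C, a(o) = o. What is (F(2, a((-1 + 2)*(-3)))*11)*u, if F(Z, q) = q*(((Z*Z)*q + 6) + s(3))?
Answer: -495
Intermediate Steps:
F(Z, q) = q*(9 + q*Z**2) (F(Z, q) = q*(((Z*Z)*q + 6) + 3) = q*((Z**2*q + 6) + 3) = q*((q*Z**2 + 6) + 3) = q*((6 + q*Z**2) + 3) = q*(9 + q*Z**2))
u = -5 (u = -3 - 1*2 = -3 - 2 = -5)
(F(2, a((-1 + 2)*(-3)))*11)*u = ((((-1 + 2)*(-3))*(9 + ((-1 + 2)*(-3))*2**2))*11)*(-5) = (((1*(-3))*(9 + (1*(-3))*4))*11)*(-5) = (-3*(9 - 3*4)*11)*(-5) = (-3*(9 - 12)*11)*(-5) = (-3*(-3)*11)*(-5) = (9*11)*(-5) = 99*(-5) = -495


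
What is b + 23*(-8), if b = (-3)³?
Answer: -211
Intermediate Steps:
b = -27
b + 23*(-8) = -27 + 23*(-8) = -27 - 184 = -211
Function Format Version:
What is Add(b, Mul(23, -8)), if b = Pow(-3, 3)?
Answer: -211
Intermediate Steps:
b = -27
Add(b, Mul(23, -8)) = Add(-27, Mul(23, -8)) = Add(-27, -184) = -211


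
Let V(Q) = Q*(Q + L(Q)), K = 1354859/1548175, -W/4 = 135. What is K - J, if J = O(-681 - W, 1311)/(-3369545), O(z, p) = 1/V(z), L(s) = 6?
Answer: 3475987722336544/3971953754547525 ≈ 0.87513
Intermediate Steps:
W = -540 (W = -4*135 = -540)
K = 1354859/1548175 (K = 1354859*(1/1548175) = 1354859/1548175 ≈ 0.87513)
V(Q) = Q*(6 + Q) (V(Q) = Q*(Q + 6) = Q*(6 + Q))
O(z, p) = 1/(z*(6 + z))
J = -1/64139289075 (J = (1/((-681 - 1*(-540))*(6 + (-681 - 1*(-540)))))/(-3369545) = (1/((-681 + 540)*(6 + (-681 + 540))))*(-1/3369545) = (1/((-141)*(6 - 141)))*(-1/3369545) = -1/141/(-135)*(-1/3369545) = -1/141*(-1/135)*(-1/3369545) = (1/19035)*(-1/3369545) = -1/64139289075 ≈ -1.5591e-11)
K - J = 1354859/1548175 - 1*(-1/64139289075) = 1354859/1548175 + 1/64139289075 = 3475987722336544/3971953754547525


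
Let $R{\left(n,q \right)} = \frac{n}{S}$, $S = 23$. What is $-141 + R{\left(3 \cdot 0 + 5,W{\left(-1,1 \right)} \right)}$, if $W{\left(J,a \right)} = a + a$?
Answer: $- \frac{3238}{23} \approx -140.78$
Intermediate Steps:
$W{\left(J,a \right)} = 2 a$
$R{\left(n,q \right)} = \frac{n}{23}$
$-141 + R{\left(3 \cdot 0 + 5,W{\left(-1,1 \right)} \right)} = -141 + \frac{3 \cdot 0 + 5}{23} = -141 + \frac{0 + 5}{23} = -141 + \frac{1}{23} \cdot 5 = -141 + \frac{5}{23} = - \frac{3238}{23}$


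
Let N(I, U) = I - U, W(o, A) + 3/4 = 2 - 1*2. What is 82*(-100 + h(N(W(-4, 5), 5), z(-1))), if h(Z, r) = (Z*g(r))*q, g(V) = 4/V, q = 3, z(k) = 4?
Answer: -19229/2 ≈ -9614.5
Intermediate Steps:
W(o, A) = -¾ (W(o, A) = -¾ + (2 - 1*2) = -¾ + (2 - 2) = -¾ + 0 = -¾)
h(Z, r) = 12*Z/r (h(Z, r) = (Z*(4/r))*3 = (4*Z/r)*3 = 12*Z/r)
82*(-100 + h(N(W(-4, 5), 5), z(-1))) = 82*(-100 + 12*(-¾ - 1*5)/4) = 82*(-100 + 12*(-¾ - 5)*(¼)) = 82*(-100 + 12*(-23/4)*(¼)) = 82*(-100 - 69/4) = 82*(-469/4) = -19229/2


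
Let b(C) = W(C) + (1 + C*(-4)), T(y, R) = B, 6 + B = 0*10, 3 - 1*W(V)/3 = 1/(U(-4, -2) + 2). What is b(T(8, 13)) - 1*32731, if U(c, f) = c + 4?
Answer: -65397/2 ≈ -32699.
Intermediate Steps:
U(c, f) = 4 + c
W(V) = 15/2 (W(V) = 9 - 3/((4 - 4) + 2) = 9 - 3/(0 + 2) = 9 - 3/2 = 15/2)
B = -6 (B = -6 + 0*10 = -6 + 0 = -6)
T(y, R) = -6
b(C) = 17/2 - 4*C (b(C) = 15/2 + (1 + C*(-4)) = 15/2 + (1 - 4*C) = 17/2 - 4*C)
b(T(8, 13)) - 1*32731 = (17/2 - 4*(-6)) - 1*32731 = (17/2 + 24) - 32731 = 65/2 - 32731 = -65397/2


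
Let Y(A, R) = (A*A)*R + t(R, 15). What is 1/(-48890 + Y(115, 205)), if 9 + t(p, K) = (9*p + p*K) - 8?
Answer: 1/2667138 ≈ 3.7493e-7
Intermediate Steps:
t(p, K) = -17 + 9*p + K*p (t(p, K) = -9 + ((9*p + p*K) - 8) = -9 + ((9*p + K*p) - 8) = -9 + (-8 + 9*p + K*p) = -17 + 9*p + K*p)
Y(A, R) = -17 + 24*R + R*A² (Y(A, R) = (A*A)*R + (-17 + 9*R + 15*R) = A²*R + (-17 + 24*R) = R*A² + (-17 + 24*R) = -17 + 24*R + R*A²)
1/(-48890 + Y(115, 205)) = 1/(-48890 + (-17 + 24*205 + 205*115²)) = 1/(-48890 + (-17 + 4920 + 205*13225)) = 1/(-48890 + (-17 + 4920 + 2711125)) = 1/(-48890 + 2716028) = 1/2667138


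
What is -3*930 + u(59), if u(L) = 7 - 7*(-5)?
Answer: -2748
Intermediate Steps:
u(L) = 42 (u(L) = 7 + 35 = 42)
-3*930 + u(59) = -3*930 + 42 = -2790 + 42 = -2748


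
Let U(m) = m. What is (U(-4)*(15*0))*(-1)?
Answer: 0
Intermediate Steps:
(U(-4)*(15*0))*(-1) = -60*0*(-1) = -4*0*(-1) = 0*(-1) = 0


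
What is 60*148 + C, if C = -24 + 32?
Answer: 8888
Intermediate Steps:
C = 8
60*148 + C = 60*148 + 8 = 8880 + 8 = 8888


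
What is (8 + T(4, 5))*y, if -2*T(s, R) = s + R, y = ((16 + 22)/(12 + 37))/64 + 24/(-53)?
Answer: -36625/23744 ≈ -1.5425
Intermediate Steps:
y = -36625/83104 (y = (38/49)*(1/64) + 24*(-1/53) = (38*(1/49))*(1/64) - 24/53 = (38/49)*(1/64) - 24/53 = 19/1568 - 24/53 = -36625/83104 ≈ -0.44071)
T(s, R) = -R/2 - s/2 (T(s, R) = -(s + R)/2 = -(R + s)/2 = -R/2 - s/2)
(8 + T(4, 5))*y = (8 + (-½*5 - ½*4))*(-36625/83104) = (8 + (-5/2 - 2))*(-36625/83104) = (8 - 9/2)*(-36625/83104) = (7/2)*(-36625/83104) = -36625/23744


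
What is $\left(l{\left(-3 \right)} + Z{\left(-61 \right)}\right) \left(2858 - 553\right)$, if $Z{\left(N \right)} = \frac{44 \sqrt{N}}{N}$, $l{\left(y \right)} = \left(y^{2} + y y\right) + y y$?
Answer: $62235 - \frac{101420 i \sqrt{61}}{61} \approx 62235.0 - 12986.0 i$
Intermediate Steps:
$l{\left(y \right)} = 3 y^{2}$ ($l{\left(y \right)} = \left(y^{2} + y^{2}\right) + y^{2} = 2 y^{2} + y^{2} = 3 y^{2}$)
$Z{\left(N \right)} = \frac{44}{\sqrt{N}}$
$\left(l{\left(-3 \right)} + Z{\left(-61 \right)}\right) \left(2858 - 553\right) = \left(3 \left(-3\right)^{2} + \frac{44}{i \sqrt{61}}\right) \left(2858 - 553\right) = \left(3 \cdot 9 + 44 \left(- \frac{i \sqrt{61}}{61}\right)\right) 2305 = \left(27 - \frac{44 i \sqrt{61}}{61}\right) 2305 = 62235 - \frac{101420 i \sqrt{61}}{61}$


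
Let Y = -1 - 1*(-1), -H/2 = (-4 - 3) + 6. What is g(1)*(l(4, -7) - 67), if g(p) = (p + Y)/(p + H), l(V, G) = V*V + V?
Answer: -47/3 ≈ -15.667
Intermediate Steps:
H = 2 (H = -2*((-4 - 3) + 6) = -2*(-7 + 6) = -2*(-1) = 2)
Y = 0 (Y = -1 + 1 = 0)
l(V, G) = V + V² (l(V, G) = V² + V = V + V²)
g(p) = p/(2 + p) (g(p) = (p + 0)/(p + 2) = p/(2 + p))
g(1)*(l(4, -7) - 67) = (1/(2 + 1))*(4*(1 + 4) - 67) = (1/3)*(4*5 - 67) = (1*(⅓))*(20 - 67) = (⅓)*(-47) = -47/3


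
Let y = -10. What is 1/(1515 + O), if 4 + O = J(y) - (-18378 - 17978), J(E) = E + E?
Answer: 1/37847 ≈ 2.6422e-5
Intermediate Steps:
J(E) = 2*E
O = 36332 (O = -4 + (2*(-10) - (-18378 - 17978)) = -4 + (-20 - 1*(-36356)) = -4 + (-20 + 36356) = -4 + 36336 = 36332)
1/(1515 + O) = 1/(1515 + 36332) = 1/37847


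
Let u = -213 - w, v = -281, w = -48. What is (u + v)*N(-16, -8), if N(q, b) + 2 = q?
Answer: 8028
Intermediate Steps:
N(q, b) = -2 + q
u = -165 (u = -213 - 1*(-48) = -213 + 48 = -165)
(u + v)*N(-16, -8) = (-165 - 281)*(-2 - 16) = -446*(-18) = 8028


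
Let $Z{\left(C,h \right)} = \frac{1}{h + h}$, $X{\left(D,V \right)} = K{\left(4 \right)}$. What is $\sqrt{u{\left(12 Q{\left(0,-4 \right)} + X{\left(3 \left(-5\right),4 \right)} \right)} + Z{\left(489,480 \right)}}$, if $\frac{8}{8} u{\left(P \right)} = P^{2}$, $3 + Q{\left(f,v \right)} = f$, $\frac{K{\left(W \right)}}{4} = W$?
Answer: $\frac{\sqrt{5760015}}{120} \approx 20.0$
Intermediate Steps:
$K{\left(W \right)} = 4 W$
$X{\left(D,V \right)} = 16$ ($X{\left(D,V \right)} = 4 \cdot 4 = 16$)
$Q{\left(f,v \right)} = -3 + f$
$Z{\left(C,h \right)} = \frac{1}{2 h}$
$u{\left(P \right)} = P^{2}$
$\sqrt{u{\left(12 Q{\left(0,-4 \right)} + X{\left(3 \left(-5\right),4 \right)} \right)} + Z{\left(489,480 \right)}} = \sqrt{\left(12 \left(-3 + 0\right) + 16\right)^{2} + \frac{1}{2 \cdot 480}} = \sqrt{\left(12 \left(-3\right) + 16\right)^{2} + \frac{1}{2} \cdot \frac{1}{480}} = \sqrt{\left(-36 + 16\right)^{2} + \frac{1}{960}} = \sqrt{\left(-20\right)^{2} + \frac{1}{960}} = \sqrt{400 + \frac{1}{960}} = \sqrt{\frac{384001}{960}} = \frac{\sqrt{5760015}}{120}$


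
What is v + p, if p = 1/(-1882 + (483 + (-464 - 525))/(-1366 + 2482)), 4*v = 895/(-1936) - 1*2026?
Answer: -4121001472631/8134367296 ≈ -506.62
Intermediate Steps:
v = -3923231/7744 (v = (895/(-1936) - 1*2026)/4 = (895*(-1/1936) - 2026)/4 = (-895/1936 - 2026)/4 = (¼)*(-3923231/1936) = -3923231/7744 ≈ -506.62)
p = -558/1050409 (p = 1/(-1882 + (483 - 989)/1116) = 1/(-1882 - 506*1/1116) = 1/(-1882 - 253/558) = 1/(-1050409/558) = -558/1050409 ≈ -0.00053122)
v + p = -3923231/7744 - 558/1050409 = -4121001472631/8134367296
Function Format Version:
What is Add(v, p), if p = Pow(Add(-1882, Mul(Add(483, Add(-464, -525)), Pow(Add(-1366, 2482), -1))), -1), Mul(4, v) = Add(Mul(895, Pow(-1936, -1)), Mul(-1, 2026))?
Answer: Rational(-4121001472631, 8134367296) ≈ -506.62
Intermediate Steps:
v = Rational(-3923231, 7744) (v = Mul(Rational(1, 4), Add(Mul(895, Pow(-1936, -1)), Mul(-1, 2026))) = Mul(Rational(1, 4), Add(Mul(895, Rational(-1, 1936)), -2026)) = Mul(Rational(1, 4), Add(Rational(-895, 1936), -2026)) = Mul(Rational(1, 4), Rational(-3923231, 1936)) = Rational(-3923231, 7744) ≈ -506.62)
p = Rational(-558, 1050409) (p = Pow(Add(-1882, Mul(Add(483, -989), Pow(1116, -1))), -1) = Pow(Add(-1882, Mul(-506, Rational(1, 1116))), -1) = Pow(Add(-1882, Rational(-253, 558)), -1) = Pow(Rational(-1050409, 558), -1) = Rational(-558, 1050409) ≈ -0.00053122)
Add(v, p) = Add(Rational(-3923231, 7744), Rational(-558, 1050409)) = Rational(-4121001472631, 8134367296)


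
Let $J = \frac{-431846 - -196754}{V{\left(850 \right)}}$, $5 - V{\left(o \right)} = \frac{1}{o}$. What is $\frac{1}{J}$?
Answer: $- \frac{4249}{199828200} \approx -2.1263 \cdot 10^{-5}$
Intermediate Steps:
$V{\left(o \right)} = 5 - \frac{1}{o}$
$J = - \frac{199828200}{4249}$ ($J = \frac{-431846 - -196754}{5 - \frac{1}{850}} = \frac{-431846 + 196754}{5 - \frac{1}{850}} = - \frac{235092}{5 - \frac{1}{850}} = - \frac{235092}{\frac{4249}{850}} = \left(-235092\right) \frac{850}{4249} = - \frac{199828200}{4249} \approx -47029.0$)
$\frac{1}{J} = \frac{1}{- \frac{199828200}{4249}} = - \frac{4249}{199828200}$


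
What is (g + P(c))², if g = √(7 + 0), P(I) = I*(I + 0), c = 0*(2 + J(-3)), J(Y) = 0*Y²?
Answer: 7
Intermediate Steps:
J(Y) = 0
c = 0 (c = 0*(2 + 0) = 0*2 = 0)
P(I) = I² (P(I) = I*I = I²)
g = √7 ≈ 2.6458
(g + P(c))² = (√7 + 0²)² = (√7 + 0)² = (√7)² = 7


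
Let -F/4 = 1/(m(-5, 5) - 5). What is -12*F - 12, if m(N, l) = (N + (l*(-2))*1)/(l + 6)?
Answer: -684/35 ≈ -19.543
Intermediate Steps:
m(N, l) = (N - 2*l)/(6 + l) (m(N, l) = (N - 2*l*1)/(6 + l) = (N - 2*l)/(6 + l))
F = 22/35 (F = -4/((-5 - 2*5)/(6 + 5) - 5) = -4/((-5 - 10)/11 - 5) = -4/((1/11)*(-15) - 5) = -4/(-15/11 - 5) = -4/(-70/11) = -4*(-11/70) = 22/35 ≈ 0.62857)
-12*F - 12 = -12*22/35 - 12 = -264/35 - 12 = -684/35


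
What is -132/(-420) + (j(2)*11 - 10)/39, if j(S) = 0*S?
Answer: 79/1365 ≈ 0.057875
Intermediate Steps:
j(S) = 0
-132/(-420) + (j(2)*11 - 10)/39 = -132/(-420) + (0*11 - 10)/39 = -132*(-1/420) + (0 - 10)*(1/39) = 11/35 - 10*1/39 = 11/35 - 10/39 = 79/1365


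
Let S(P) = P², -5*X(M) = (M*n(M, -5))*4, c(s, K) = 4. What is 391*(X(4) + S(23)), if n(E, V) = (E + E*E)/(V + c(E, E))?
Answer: 231863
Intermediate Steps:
n(E, V) = (E + E²)/(4 + V) (n(E, V) = (E + E*E)/(V + 4) = (E + E²)/(4 + V))
X(M) = 4*M²*(1 + M)/5 (X(M) = -M*(M*(1 + M)/(4 - 5))*4/5 = -M*(M*(1 + M)/(-1))*4/5 = -M*(M*(-1)*(1 + M))*4/5 = -M*(-M*(1 + M))*4/5 = -(-M²*(1 + M))*4/5 = -(-4)*M²*(1 + M)/5 = 4*M²*(1 + M)/5)
391*(X(4) + S(23)) = 391*((⅘)*4²*(1 + 4) + 23²) = 391*((⅘)*16*5 + 529) = 391*(64 + 529) = 391*593 = 231863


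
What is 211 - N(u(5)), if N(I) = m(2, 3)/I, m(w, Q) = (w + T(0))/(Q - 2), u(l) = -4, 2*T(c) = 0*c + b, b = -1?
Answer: 1691/8 ≈ 211.38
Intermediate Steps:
T(c) = -½ (T(c) = (0*c - 1)/2 = (0 - 1)/2 = (½)*(-1) = -½)
m(w, Q) = (-½ + w)/(-2 + Q) (m(w, Q) = (w - ½)/(Q - 2) = (-½ + w)/(-2 + Q))
N(I) = 3/(2*I) (N(I) = ((-½ + 2)/(-2 + 3))/I = ((3/2)/1)/I = (1*(3/2))/I = 3/(2*I))
211 - N(u(5)) = 211 - 3/(2*(-4)) = 211 - 3*(-1)/(2*4) = 211 - 1*(-3/8) = 211 + 3/8 = 1691/8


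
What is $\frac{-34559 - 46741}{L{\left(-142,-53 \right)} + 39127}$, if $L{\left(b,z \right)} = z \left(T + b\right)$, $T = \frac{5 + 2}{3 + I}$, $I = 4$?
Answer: $- \frac{813}{466} \approx -1.7446$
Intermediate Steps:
$T = 1$ ($T = \frac{5 + 2}{3 + 4} = \frac{7}{7} = 7 \cdot \frac{1}{7} = 1$)
$L{\left(b,z \right)} = z \left(1 + b\right)$
$\frac{-34559 - 46741}{L{\left(-142,-53 \right)} + 39127} = \frac{-34559 - 46741}{- 53 \left(1 - 142\right) + 39127} = - \frac{81300}{\left(-53\right) \left(-141\right) + 39127} = - \frac{81300}{7473 + 39127} = - \frac{81300}{46600} = \left(-81300\right) \frac{1}{46600} = - \frac{813}{466}$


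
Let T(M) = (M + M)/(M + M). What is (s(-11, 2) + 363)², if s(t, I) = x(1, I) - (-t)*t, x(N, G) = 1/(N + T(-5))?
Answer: 938961/4 ≈ 2.3474e+5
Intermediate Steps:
T(M) = 1 (T(M) = (2*M)/((2*M)) = (2*M)*(1/(2*M)) = 1)
x(N, G) = 1/(1 + N) (x(N, G) = 1/(N + 1) = 1/(1 + N))
s(t, I) = ½ + t² (s(t, I) = 1/(1 + 1) - (-t)*t = 1/2 - (-1)*t² = ½ + t²)
(s(-11, 2) + 363)² = ((½ + (-11)²) + 363)² = ((½ + 121) + 363)² = (243/2 + 363)² = (969/2)² = 938961/4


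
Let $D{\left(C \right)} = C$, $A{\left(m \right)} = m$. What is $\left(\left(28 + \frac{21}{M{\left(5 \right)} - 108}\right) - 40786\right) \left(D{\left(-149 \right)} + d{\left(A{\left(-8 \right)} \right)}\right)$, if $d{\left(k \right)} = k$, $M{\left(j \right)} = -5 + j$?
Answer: $\frac{230365315}{36} \approx 6.399 \cdot 10^{6}$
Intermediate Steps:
$\left(\left(28 + \frac{21}{M{\left(5 \right)} - 108}\right) - 40786\right) \left(D{\left(-149 \right)} + d{\left(A{\left(-8 \right)} \right)}\right) = \left(\left(28 + \frac{21}{\left(-5 + 5\right) - 108}\right) - 40786\right) \left(-149 - 8\right) = \left(\left(28 + \frac{21}{0 - 108}\right) - 40786\right) \left(-157\right) = \left(\left(28 + \frac{21}{-108}\right) - 40786\right) \left(-157\right) = \left(\left(28 + 21 \left(- \frac{1}{108}\right)\right) - 40786\right) \left(-157\right) = \left(\left(28 - \frac{7}{36}\right) - 40786\right) \left(-157\right) = \left(\frac{1001}{36} - 40786\right) \left(-157\right) = \left(- \frac{1467295}{36}\right) \left(-157\right) = \frac{230365315}{36}$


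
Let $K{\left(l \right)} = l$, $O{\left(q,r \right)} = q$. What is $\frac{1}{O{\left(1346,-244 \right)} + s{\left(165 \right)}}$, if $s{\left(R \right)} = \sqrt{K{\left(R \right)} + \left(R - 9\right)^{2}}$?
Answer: $\frac{1346}{1787215} - \frac{\sqrt{24501}}{1787215} \approx 0.00066555$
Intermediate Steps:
$s{\left(R \right)} = \sqrt{R + \left(-9 + R\right)^{2}}$ ($s{\left(R \right)} = \sqrt{R + \left(R - 9\right)^{2}} = \sqrt{R + \left(-9 + R\right)^{2}}$)
$\frac{1}{O{\left(1346,-244 \right)} + s{\left(165 \right)}} = \frac{1}{1346 + \sqrt{165 + \left(-9 + 165\right)^{2}}} = \frac{1}{1346 + \sqrt{165 + 156^{2}}} = \frac{1}{1346 + \sqrt{165 + 24336}} = \frac{1}{1346 + \sqrt{24501}}$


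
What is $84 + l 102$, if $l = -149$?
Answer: $-15114$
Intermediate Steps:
$84 + l 102 = 84 - 15198 = -15114$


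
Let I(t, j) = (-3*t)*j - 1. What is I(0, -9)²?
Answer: 1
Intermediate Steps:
I(t, j) = -1 - 3*j*t (I(t, j) = -3*j*t - 1 = -1 - 3*j*t)
I(0, -9)² = (-1 - 3*(-9)*0)² = (-1 + 0)² = (-1)² = 1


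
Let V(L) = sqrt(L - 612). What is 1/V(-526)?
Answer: -I*sqrt(1138)/1138 ≈ -0.029643*I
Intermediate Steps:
V(L) = sqrt(-612 + L)
1/V(-526) = 1/(sqrt(-612 - 526)) = 1/(sqrt(-1138)) = 1/(I*sqrt(1138)) = -I*sqrt(1138)/1138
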